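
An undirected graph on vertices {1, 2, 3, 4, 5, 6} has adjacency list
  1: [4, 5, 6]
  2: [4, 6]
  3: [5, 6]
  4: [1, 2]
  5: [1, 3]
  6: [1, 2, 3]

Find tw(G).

A width-2 tree decomposition is:
Bags: B1 = {3, 5, 6}  B2 = {1, 5, 6}  B3 = {1, 2, 6}  B4 = {1, 2, 4}
Tree: B1–B2, B2–B3, B3–B4
Each bag holds 3 vertices, so the decomposition has width 2, which upper-bounds the treewidth. For the lower bound, G contains the cycle 3–5–1–6–3, so G is not a forest; only forests have treewidth ≤ 1, hence tw(G) ≥ 2. Therefore the treewidth is 2.

2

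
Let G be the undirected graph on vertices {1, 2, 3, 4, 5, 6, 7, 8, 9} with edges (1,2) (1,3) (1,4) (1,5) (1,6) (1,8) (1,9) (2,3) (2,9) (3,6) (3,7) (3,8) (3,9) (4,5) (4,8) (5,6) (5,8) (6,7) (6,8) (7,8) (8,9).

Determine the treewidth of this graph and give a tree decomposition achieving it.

The largest bag has 4 vertices, giving width 3; this decomposition certifies tw(G) ≤ 3. Conversely, {1, 3, 8, 9} is a clique of size 4, and the vertices of any clique must share a bag in every tree decomposition; so some bag has ≥ 4 vertices and tw(G) ≥ 3. Hence tw(G) = 3 exactly.

Treewidth 3.
One optimal decomposition is:
Bags: B1 = {1, 3, 6, 8}  B2 = {1, 5, 6, 8}  B3 = {1, 3, 8, 9}  B4 = {1, 4, 5, 8}  B5 = {1, 2, 3, 9}  B6 = {3, 6, 7, 8}
Tree: B1–B2, B1–B3, B2–B4, B3–B5, B1–B6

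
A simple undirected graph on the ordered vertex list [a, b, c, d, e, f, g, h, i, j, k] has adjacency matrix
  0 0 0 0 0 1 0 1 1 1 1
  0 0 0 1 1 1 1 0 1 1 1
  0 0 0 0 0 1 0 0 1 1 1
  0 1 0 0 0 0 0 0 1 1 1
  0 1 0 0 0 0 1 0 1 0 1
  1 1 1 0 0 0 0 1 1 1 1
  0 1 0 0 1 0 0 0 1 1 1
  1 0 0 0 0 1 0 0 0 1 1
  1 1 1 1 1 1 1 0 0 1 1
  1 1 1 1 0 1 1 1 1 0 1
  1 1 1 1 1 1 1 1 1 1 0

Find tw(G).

4

A width-4 tree decomposition is:
Bags: B1 = {b, f, i, j, k}  B2 = {c, f, i, j, k}  B3 = {a, f, i, j, k}  B4 = {a, f, h, j, k}  B5 = {b, d, i, j, k}  B6 = {b, g, i, j, k}  B7 = {b, e, g, i, k}
Tree: B1–B2, B2–B3, B3–B4, B1–B5, B5–B6, B6–B7
The largest bag has 5 vertices, giving width 4; this decomposition certifies tw(G) ≤ 4. On the other hand G contains the 5-clique {a, f, h, j, k}. A clique must lie in a single bag of any decomposition, so no decomposition can have width below 4. Therefore the treewidth is 4.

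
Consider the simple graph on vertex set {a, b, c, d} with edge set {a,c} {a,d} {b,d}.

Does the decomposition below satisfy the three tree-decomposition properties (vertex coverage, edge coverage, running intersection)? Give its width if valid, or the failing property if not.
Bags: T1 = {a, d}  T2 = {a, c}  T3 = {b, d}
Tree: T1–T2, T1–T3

Every vertex of G appears in some bag (union = {a, b, c, d}); every edge is covered by a bag; and for each vertex v the set of bags containing v is connected in the bag tree. The decomposition is therefore valid. The largest bag has 2 vertices, so the width is 1.

Yes; width 1.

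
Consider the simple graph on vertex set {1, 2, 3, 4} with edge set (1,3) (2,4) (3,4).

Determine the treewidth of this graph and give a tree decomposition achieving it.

Treewidth 1.
One such decomposition:
Bags: B1 = {1, 3}  B2 = {3, 4}  B3 = {2, 4}
Tree: B1–B2, B2–B3

Each bag holds 2 vertices, so the decomposition has width 1, which upper-bounds the treewidth. Any graph with an edge has treewidth ≥ 1, and G has the edge 1–3. Combining the bounds, tw(G) = 1.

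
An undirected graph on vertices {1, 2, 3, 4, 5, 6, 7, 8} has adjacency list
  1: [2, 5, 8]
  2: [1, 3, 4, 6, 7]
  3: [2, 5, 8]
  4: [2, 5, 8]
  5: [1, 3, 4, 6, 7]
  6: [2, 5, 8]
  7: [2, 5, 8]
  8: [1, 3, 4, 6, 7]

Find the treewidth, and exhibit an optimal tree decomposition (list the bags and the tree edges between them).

Every bag has size at most 4, so the width is 4 − 1 = 3 and tw(G) ≤ 3. For the lower bound: the 4 vertex sets {2,7}, {3,8}, {5}, {6} are disjoint, each induces a connected subgraph, and every pair is joined by at least one edge of G. Contracting each set to a single vertex therefore yields K_{4} as a minor, and since treewidth is minor-monotone, tw(G) ≥ tw(K_{4}) = 3. Combining the bounds, tw(G) = 3.

Treewidth 3.
One optimal decomposition is:
Bags: B1 = {2, 5, 7, 8}  B2 = {2, 3, 5, 8}  B3 = {2, 5, 6, 8}  B4 = {2, 4, 5, 8}  B5 = {1, 2, 5, 8}
Tree: B1–B2, B2–B3, B3–B4, B4–B5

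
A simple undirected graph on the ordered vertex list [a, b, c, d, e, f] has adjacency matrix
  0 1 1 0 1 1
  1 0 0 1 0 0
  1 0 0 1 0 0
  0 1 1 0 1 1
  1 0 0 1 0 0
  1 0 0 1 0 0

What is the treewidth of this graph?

2

A width-2 tree decomposition is:
Bags: B1 = {a, d, f}  B2 = {a, d, e}  B3 = {a, b, d}  B4 = {a, c, d}
Tree: B1–B2, B2–B3, B3–B4
Every bag has size at most 3, so the width is 3 − 1 = 2 and tw(G) ≤ 2. The edges d–f–a–e–d form a cycle, so G is not a tree and its treewidth is at least 2. Combining the bounds, tw(G) = 2.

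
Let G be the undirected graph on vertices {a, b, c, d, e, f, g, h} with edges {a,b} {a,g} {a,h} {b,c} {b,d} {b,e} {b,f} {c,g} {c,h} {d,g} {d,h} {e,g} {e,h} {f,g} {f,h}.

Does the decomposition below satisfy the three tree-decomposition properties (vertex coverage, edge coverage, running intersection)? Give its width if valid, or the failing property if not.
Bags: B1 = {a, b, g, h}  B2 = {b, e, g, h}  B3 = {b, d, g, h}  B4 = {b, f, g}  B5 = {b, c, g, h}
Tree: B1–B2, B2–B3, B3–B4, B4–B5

A tree decomposition must satisfy three properties: every vertex lies in some bag; for every edge, both endpoints lie together in some bag; and for every vertex, the bags containing it form a connected subtree. Here edge (h,f) lies in no bag, so the decomposition is invalid.

No — edge (h,f) lies in no bag.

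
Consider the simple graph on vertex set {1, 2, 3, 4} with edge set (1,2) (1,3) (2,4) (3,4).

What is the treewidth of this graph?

A width-2 tree decomposition is:
Bags: B1 = {1, 2, 3}  B2 = {2, 3, 4}
Tree: B1–B2
Every bag has size at most 3, so the width is 3 − 1 = 2 and tw(G) ≤ 2. The edges 2–1–3–4–2 form a cycle, so G is not a tree and its treewidth is at least 2. Combining the bounds, tw(G) = 2.

2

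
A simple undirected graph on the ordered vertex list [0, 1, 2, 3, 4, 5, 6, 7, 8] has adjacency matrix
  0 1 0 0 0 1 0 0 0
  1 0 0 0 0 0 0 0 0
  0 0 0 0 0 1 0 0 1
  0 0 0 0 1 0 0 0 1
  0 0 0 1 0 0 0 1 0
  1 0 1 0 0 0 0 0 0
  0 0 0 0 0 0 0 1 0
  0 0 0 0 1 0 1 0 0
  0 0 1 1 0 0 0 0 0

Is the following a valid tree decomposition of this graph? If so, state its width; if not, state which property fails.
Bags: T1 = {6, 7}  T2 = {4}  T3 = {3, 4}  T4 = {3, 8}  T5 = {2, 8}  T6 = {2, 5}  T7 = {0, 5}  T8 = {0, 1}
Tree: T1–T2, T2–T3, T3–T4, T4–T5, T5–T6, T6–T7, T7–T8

No — edge (7,4) lies in no bag.

A tree decomposition must satisfy three properties: every vertex lies in some bag; for every edge, both endpoints lie together in some bag; and for every vertex, the bags containing it form a connected subtree. Here edge (7,4) lies in no bag, so the decomposition is invalid.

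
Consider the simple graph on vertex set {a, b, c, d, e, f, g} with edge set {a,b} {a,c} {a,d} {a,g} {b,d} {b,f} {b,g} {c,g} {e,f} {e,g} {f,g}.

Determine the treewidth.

2

A width-2 tree decomposition is:
Bags: B1 = {e, f, g}  B2 = {b, f, g}  B3 = {a, b, g}  B4 = {a, b, d}  B5 = {a, c, g}
Tree: B1–B2, B2–B3, B3–B4, B3–B5
The largest bag has 3 vertices, giving width 2; this decomposition certifies tw(G) ≤ 2. On the other hand G contains the 3-clique {a, b, d}. A clique must lie in a single bag of any decomposition, so no decomposition can have width below 2. The upper and lower bounds meet at 2, so that is the treewidth.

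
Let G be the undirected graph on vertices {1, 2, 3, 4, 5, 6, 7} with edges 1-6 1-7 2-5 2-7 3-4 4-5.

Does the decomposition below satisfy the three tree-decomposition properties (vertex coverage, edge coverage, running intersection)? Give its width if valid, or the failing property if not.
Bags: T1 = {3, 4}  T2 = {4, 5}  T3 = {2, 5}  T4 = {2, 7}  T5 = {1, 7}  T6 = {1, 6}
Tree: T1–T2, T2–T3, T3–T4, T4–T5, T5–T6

Checking the three conditions: (i) the bags cover all of {1, 2, 3, 4, 5, 6, 7}; (ii) for each edge, some bag contains both endpoints; (iii) the bags containing any fixed vertex form a subtree. All hold, so the decomposition is valid with width 2 − 1 = 1.

Yes; width 1.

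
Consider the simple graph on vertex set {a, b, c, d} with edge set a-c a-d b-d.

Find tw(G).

1

A width-1 tree decomposition is:
Bags: B1 = {a, d}  B2 = {a, c}  B3 = {b, d}
Tree: B1–B2, B1–B3
The largest bag has 2 vertices, giving width 1; this decomposition certifies tw(G) ≤ 1. G has an edge, so its treewidth is at least 1. The upper and lower bounds meet at 1, so that is the treewidth.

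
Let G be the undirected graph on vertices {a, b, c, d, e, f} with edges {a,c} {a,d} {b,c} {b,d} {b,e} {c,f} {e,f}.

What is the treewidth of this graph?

2

A width-2 tree decomposition is:
Bags: B1 = {a, c, d}  B2 = {b, c, d}  B3 = {b, c, f}  B4 = {b, e, f}
Tree: B1–B2, B2–B3, B3–B4
The largest bag has 3 vertices, giving width 2; this decomposition certifies tw(G) ≤ 2. Since a–d–b–c–a is a cycle in G, G is not acyclic. Forests are exactly the graphs of treewidth ≤ 1, so tw(G) ≥ 2. Combining the bounds, tw(G) = 2.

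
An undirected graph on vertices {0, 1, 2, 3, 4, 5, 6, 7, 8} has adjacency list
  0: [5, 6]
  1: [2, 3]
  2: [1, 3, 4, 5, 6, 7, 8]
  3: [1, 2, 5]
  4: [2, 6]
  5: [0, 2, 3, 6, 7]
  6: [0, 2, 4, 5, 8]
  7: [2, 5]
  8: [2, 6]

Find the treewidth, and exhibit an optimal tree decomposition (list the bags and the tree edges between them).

Treewidth 2.
One optimal decomposition is:
Bags: B1 = {0, 5, 6}  B2 = {2, 5, 6}  B3 = {2, 3, 5}  B4 = {2, 4, 6}  B5 = {2, 5, 7}  B6 = {2, 6, 8}  B7 = {1, 2, 3}
Tree: B1–B2, B2–B3, B2–B4, B3–B5, B2–B6, B3–B7

Every bag has size at most 3, so the width is 3 − 1 = 2 and tw(G) ≤ 2. Conversely, {0, 5, 6} is a clique of size 3, and the vertices of any clique must share a bag in every tree decomposition; so some bag has ≥ 3 vertices and tw(G) ≥ 2. The upper and lower bounds meet at 2, so that is the treewidth.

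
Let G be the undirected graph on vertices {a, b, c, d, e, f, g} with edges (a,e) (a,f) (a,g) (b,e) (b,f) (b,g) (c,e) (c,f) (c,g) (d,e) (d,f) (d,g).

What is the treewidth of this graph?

3

A width-3 tree decomposition is:
Bags: B1 = {c, e, f, g}  B2 = {d, e, f, g}  B3 = {b, e, f, g}  B4 = {a, e, f, g}
Tree: B1–B2, B2–B3, B3–B4
Each bag holds 4 vertices, so the decomposition has width 3, which upper-bounds the treewidth. For the lower bound: the 4 vertex sets {c,f}, {d,e}, {g}, {b} are disjoint, each induces a connected subgraph, and every pair is joined by at least one edge of G. Contracting each set to a single vertex therefore yields K_{4} as a minor, and since treewidth is minor-monotone, tw(G) ≥ tw(K_{4}) = 3. Combining the bounds, tw(G) = 3.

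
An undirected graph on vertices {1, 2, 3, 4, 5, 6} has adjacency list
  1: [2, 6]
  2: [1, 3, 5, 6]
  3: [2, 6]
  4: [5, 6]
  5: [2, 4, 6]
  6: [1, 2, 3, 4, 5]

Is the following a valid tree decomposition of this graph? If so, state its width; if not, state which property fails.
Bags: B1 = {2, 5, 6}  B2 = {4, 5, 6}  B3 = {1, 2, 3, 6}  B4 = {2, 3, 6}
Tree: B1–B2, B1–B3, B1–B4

A tree decomposition must satisfy three properties: every vertex lies in some bag; for every edge, both endpoints lie together in some bag; and for every vertex, the bags containing it form a connected subtree. Here bags containing vertex 3 are not connected in the tree, so the decomposition is invalid.

No — bags containing vertex 3 are not connected in the tree.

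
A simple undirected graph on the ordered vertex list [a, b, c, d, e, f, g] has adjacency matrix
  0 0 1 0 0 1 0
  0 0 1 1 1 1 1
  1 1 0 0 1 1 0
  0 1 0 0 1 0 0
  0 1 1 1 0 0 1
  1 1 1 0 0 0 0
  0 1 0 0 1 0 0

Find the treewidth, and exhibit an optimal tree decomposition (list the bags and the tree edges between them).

The largest bag has 3 vertices, giving width 2; this decomposition certifies tw(G) ≤ 2. Conversely, {a, c, f} is a clique of size 3, and the vertices of any clique must share a bag in every tree decomposition; so some bag has ≥ 3 vertices and tw(G) ≥ 2. Combining the bounds, tw(G) = 2.

Treewidth 2.
One such decomposition:
Bags: B1 = {b, c, e}  B2 = {b, d, e}  B3 = {b, e, g}  B4 = {b, c, f}  B5 = {a, c, f}
Tree: B1–B2, B2–B3, B1–B4, B4–B5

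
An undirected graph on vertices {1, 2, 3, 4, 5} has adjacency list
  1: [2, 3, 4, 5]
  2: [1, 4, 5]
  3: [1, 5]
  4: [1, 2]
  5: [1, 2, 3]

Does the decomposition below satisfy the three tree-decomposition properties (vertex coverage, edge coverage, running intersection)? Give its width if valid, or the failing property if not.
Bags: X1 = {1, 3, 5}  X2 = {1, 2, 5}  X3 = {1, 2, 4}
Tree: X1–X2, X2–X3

Yes; width 2.

Vertex coverage: the bags together contain {1, 2, 3, 4, 5}, the full vertex set. Edge coverage: each edge of G has both endpoints in at least one bag. Running intersection: for every vertex, the bags containing it form a connected subtree. All three properties hold, so this is a valid tree decomposition of width max|bag| − 1 = 2, and hence tw(G) ≤ 2.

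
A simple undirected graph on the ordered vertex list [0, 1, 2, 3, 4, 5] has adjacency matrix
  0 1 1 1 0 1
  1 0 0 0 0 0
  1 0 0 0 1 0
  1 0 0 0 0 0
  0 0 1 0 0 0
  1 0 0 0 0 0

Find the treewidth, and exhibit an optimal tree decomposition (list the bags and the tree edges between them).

The largest bag has 2 vertices, giving width 1; this decomposition certifies tw(G) ≤ 1. G has an edge, so its treewidth is at least 1. Therefore the treewidth is 1.

Treewidth 1.
Bags: B1 = {0, 1}  B2 = {0, 2}  B3 = {0, 3}  B4 = {0, 5}  B5 = {2, 4}
Tree: B1–B2, B1–B3, B2–B4, B2–B5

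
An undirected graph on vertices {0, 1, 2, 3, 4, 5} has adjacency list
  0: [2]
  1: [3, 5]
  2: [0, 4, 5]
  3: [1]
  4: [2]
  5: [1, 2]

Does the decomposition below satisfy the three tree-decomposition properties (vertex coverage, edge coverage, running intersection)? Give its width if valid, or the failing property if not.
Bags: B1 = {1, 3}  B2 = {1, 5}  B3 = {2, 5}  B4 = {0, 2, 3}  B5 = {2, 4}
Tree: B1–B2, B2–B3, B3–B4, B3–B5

A tree decomposition must satisfy three properties: every vertex lies in some bag; for every edge, both endpoints lie together in some bag; and for every vertex, the bags containing it form a connected subtree. Here bags containing vertex 3 are not connected in the tree, so the decomposition is invalid.

No — bags containing vertex 3 are not connected in the tree.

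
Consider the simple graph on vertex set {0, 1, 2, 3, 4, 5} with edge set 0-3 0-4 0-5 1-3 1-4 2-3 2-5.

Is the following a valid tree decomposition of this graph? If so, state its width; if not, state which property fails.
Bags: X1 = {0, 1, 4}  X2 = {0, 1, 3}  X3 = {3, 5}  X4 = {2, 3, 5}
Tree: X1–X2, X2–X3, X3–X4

A tree decomposition must satisfy three properties: every vertex lies in some bag; for every edge, both endpoints lie together in some bag; and for every vertex, the bags containing it form a connected subtree. Here edge (0,5) lies in no bag, so the decomposition is invalid.

No — edge (0,5) lies in no bag.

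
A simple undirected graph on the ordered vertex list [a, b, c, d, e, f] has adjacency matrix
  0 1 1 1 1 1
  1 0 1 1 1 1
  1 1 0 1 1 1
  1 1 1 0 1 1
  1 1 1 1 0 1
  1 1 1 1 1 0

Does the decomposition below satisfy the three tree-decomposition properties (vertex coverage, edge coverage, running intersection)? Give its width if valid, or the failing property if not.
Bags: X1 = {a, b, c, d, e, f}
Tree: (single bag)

Vertex coverage: the bags together contain {a, b, c, d, e, f}, the full vertex set. Edge coverage: each edge of G has both endpoints in at least one bag. Running intersection: for every vertex, the bags containing it form a connected subtree. All three properties hold, so this is a valid tree decomposition of width max|bag| − 1 = 5, and hence tw(G) ≤ 5.

Yes; width 5.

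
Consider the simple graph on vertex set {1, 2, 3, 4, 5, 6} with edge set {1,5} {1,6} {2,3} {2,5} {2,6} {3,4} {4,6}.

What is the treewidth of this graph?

2

A width-2 tree decomposition is:
Bags: B1 = {2, 3, 4}  B2 = {2, 4, 6}  B3 = {2, 5, 6}  B4 = {1, 5, 6}
Tree: B1–B2, B2–B3, B3–B4
Every bag has size at most 3, so the width is 3 − 1 = 2 and tw(G) ≤ 2. Since 3–4–6–2–3 is a cycle in G, G is not acyclic. Forests are exactly the graphs of treewidth ≤ 1, so tw(G) ≥ 2. The upper and lower bounds meet at 2, so that is the treewidth.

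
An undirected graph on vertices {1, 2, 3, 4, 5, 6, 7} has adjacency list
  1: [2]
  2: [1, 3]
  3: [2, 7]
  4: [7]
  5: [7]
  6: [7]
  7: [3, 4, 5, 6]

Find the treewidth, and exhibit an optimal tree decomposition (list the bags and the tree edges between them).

Every bag has size at most 2, so the width is 2 − 1 = 1 and tw(G) ≤ 1. Any graph with an edge has treewidth ≥ 1, and G has the edge 3–7. Combining the bounds, tw(G) = 1.

Treewidth 1.
Bags: B1 = {3, 7}  B2 = {4, 7}  B3 = {2, 3}  B4 = {6, 7}  B5 = {5, 7}  B6 = {1, 2}
Tree: B1–B2, B1–B3, B1–B4, B4–B5, B3–B6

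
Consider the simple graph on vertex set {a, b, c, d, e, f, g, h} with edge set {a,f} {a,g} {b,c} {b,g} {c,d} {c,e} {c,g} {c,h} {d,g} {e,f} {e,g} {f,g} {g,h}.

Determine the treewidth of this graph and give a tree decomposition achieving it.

The largest bag has 3 vertices, giving width 2; this decomposition certifies tw(G) ≤ 2. For the lower bound, the 3 vertices {a, f, g} are pairwise adjacent, and any tree decomposition puts a clique entirely inside one bag — forcing width ≥ 2. The upper and lower bounds meet at 2, so that is the treewidth.

Treewidth 2.
One such decomposition:
Bags: B1 = {e, f, g}  B2 = {c, e, g}  B3 = {c, g, h}  B4 = {c, d, g}  B5 = {a, f, g}  B6 = {b, c, g}
Tree: B1–B2, B2–B3, B2–B4, B1–B5, B3–B6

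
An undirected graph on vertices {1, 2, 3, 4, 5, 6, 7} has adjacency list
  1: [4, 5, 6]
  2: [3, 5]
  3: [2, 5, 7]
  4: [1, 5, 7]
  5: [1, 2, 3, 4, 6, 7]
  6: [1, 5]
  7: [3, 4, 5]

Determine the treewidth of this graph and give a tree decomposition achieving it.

Treewidth 2.
Bags: B1 = {4, 5, 7}  B2 = {1, 4, 5}  B3 = {3, 5, 7}  B4 = {2, 3, 5}  B5 = {1, 5, 6}
Tree: B1–B2, B1–B3, B3–B4, B2–B5

The largest bag has 3 vertices, giving width 2; this decomposition certifies tw(G) ≤ 2. For the lower bound, the 3 vertices {1, 4, 5} are pairwise adjacent, and any tree decomposition puts a clique entirely inside one bag — forcing width ≥ 2. Therefore the treewidth is 2.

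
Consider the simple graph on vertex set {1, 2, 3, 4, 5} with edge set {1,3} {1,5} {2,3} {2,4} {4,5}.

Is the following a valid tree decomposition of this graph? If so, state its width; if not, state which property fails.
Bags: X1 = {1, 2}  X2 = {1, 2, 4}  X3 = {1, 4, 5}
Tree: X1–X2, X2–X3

A tree decomposition must satisfy three properties: every vertex lies in some bag; for every edge, both endpoints lie together in some bag; and for every vertex, the bags containing it form a connected subtree. Here vertex 3 appears in no bag, so the decomposition is invalid.

No — vertex 3 appears in no bag.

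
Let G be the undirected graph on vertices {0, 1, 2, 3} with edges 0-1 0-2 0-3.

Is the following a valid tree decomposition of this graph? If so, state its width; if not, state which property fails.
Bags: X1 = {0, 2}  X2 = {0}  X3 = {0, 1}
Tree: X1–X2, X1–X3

A tree decomposition must satisfy three properties: every vertex lies in some bag; for every edge, both endpoints lie together in some bag; and for every vertex, the bags containing it form a connected subtree. Here vertex 3 appears in no bag, so the decomposition is invalid.

No — vertex 3 appears in no bag.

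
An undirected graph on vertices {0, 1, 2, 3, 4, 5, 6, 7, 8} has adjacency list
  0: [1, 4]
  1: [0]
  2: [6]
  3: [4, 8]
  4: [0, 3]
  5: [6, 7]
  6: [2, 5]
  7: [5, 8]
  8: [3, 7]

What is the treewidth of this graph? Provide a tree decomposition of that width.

Treewidth 1.
One such decomposition:
Bags: B1 = {2, 6}  B2 = {5, 6}  B3 = {5, 7}  B4 = {7, 8}  B5 = {3, 8}  B6 = {3, 4}  B7 = {0, 4}  B8 = {0, 1}
Tree: B1–B2, B2–B3, B3–B4, B4–B5, B5–B6, B6–B7, B7–B8

The largest bag has 2 vertices, giving width 1; this decomposition certifies tw(G) ≤ 1. Any graph with an edge has treewidth ≥ 1, and G has the edge 2–6. The upper and lower bounds meet at 1, so that is the treewidth.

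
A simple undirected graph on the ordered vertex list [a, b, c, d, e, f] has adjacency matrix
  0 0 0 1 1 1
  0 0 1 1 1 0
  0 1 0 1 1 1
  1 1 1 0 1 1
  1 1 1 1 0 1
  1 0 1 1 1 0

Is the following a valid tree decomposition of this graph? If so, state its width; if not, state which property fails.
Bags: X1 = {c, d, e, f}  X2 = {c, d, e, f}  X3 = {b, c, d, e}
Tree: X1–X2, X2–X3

No — vertex a appears in no bag.

A tree decomposition must satisfy three properties: every vertex lies in some bag; for every edge, both endpoints lie together in some bag; and for every vertex, the bags containing it form a connected subtree. Here vertex a appears in no bag, so the decomposition is invalid.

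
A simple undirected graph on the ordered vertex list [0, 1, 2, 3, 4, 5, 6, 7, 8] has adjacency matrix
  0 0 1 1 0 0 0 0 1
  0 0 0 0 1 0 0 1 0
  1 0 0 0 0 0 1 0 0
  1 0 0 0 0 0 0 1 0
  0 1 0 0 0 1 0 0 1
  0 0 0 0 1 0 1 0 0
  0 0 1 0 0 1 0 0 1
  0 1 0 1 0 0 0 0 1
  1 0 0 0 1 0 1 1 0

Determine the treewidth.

3

A width-3 tree decomposition is:
Bags: B1 = {1, 3, 4, 7}  B2 = {3, 4, 7, 8}  B3 = {0, 3, 4, 8}  B4 = {0, 4, 5, 8}  B5 = {0, 5, 6, 8}  B6 = {0, 2, 5, 6}
Tree: B1–B2, B2–B3, B3–B4, B4–B5, B5–B6
Each bag holds 4 vertices, so the decomposition has width 3, which upper-bounds the treewidth. For the lower bound: the 4 vertex sets {1,3,7}, {4}, {8}, {0,2,5,6} are disjoint, each induces a connected subgraph, and every pair is joined by at least one edge of G. Contracting each set to a single vertex therefore yields K_{4} as a minor, and since treewidth is minor-monotone, tw(G) ≥ tw(K_{4}) = 3. Therefore the treewidth is 3.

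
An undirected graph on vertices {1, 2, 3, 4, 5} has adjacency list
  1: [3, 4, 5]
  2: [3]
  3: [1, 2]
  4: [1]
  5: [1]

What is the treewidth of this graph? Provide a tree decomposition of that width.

Treewidth 1.
One optimal decomposition is:
Bags: B1 = {1, 4}  B2 = {1, 3}  B3 = {1, 5}  B4 = {2, 3}
Tree: B1–B2, B1–B3, B2–B4

Each bag holds 2 vertices, so the decomposition has width 1, which upper-bounds the treewidth. Since G has at least one edge (e.g. 4–1), it is not an edgeless graph, so tw(G) ≥ 1. Therefore the treewidth is 1.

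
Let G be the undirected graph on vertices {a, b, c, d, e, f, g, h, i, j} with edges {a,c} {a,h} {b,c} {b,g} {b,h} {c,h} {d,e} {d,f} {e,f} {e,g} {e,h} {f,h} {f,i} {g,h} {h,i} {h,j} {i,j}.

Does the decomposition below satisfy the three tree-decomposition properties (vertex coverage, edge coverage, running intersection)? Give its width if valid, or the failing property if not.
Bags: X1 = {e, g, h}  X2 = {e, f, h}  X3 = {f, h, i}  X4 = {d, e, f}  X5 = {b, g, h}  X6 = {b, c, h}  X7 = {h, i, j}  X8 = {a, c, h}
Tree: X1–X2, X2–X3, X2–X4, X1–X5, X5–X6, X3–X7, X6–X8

Every vertex of G appears in some bag (union = {a, b, c, d, e, f, g, h, i, j}); every edge is covered by a bag; and for each vertex v the set of bags containing v is connected in the bag tree. The decomposition is therefore valid. The largest bag has 3 vertices, so the width is 2.

Yes; width 2.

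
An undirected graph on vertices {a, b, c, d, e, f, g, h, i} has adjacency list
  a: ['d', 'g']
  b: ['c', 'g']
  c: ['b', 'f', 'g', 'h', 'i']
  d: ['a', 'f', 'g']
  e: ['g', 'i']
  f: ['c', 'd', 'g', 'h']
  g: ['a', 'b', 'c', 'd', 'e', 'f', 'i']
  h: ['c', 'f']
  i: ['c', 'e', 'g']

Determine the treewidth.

2

A width-2 tree decomposition is:
Bags: B1 = {c, f, g}  B2 = {c, f, h}  B3 = {c, g, i}  B4 = {d, f, g}  B5 = {b, c, g}  B6 = {e, g, i}  B7 = {a, d, g}
Tree: B1–B2, B1–B3, B1–B4, B1–B5, B3–B6, B4–B7
The largest bag has 3 vertices, giving width 2; this decomposition certifies tw(G) ≤ 2. On the other hand G contains the 3-clique {d, f, g}. A clique must lie in a single bag of any decomposition, so no decomposition can have width below 2. Therefore the treewidth is 2.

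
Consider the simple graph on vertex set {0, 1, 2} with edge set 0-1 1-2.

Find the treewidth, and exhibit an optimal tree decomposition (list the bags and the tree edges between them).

The largest bag has 2 vertices, giving width 1; this decomposition certifies tw(G) ≤ 1. Any graph with an edge has treewidth ≥ 1, and G has the edge 1–2. Hence tw(G) = 1 exactly.

Treewidth 1.
One such decomposition:
Bags: B1 = {1, 2}  B2 = {0, 1}
Tree: B1–B2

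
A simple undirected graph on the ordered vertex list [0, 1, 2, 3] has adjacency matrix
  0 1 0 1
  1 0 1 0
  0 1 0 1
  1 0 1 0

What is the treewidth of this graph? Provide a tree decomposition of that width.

Treewidth 2.
Bags: B1 = {0, 2, 3}  B2 = {0, 1, 2}
Tree: B1–B2

Each bag holds 3 vertices, so the decomposition has width 2, which upper-bounds the treewidth. The edges 0–3–2–1–0 form a cycle, so G is not a tree and its treewidth is at least 2. The upper and lower bounds meet at 2, so that is the treewidth.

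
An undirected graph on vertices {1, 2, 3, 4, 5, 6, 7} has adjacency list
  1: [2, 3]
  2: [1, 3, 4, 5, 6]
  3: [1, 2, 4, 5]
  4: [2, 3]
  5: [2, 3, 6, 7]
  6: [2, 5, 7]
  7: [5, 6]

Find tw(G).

A width-2 tree decomposition is:
Bags: B1 = {1, 2, 3}  B2 = {2, 3, 5}  B3 = {2, 3, 4}  B4 = {2, 5, 6}  B5 = {5, 6, 7}
Tree: B1–B2, B1–B3, B2–B4, B4–B5
Every bag has size at most 3, so the width is 3 − 1 = 2 and tw(G) ≤ 2. On the other hand G contains the 3-clique {1, 2, 3}. A clique must lie in a single bag of any decomposition, so no decomposition can have width below 2. Combining the bounds, tw(G) = 2.

2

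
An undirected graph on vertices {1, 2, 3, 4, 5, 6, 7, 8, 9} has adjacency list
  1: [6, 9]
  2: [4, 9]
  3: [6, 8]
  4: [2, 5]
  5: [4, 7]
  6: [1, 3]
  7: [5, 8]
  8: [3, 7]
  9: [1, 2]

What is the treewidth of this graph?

A width-2 tree decomposition is:
Bags: B1 = {5, 7, 8}  B2 = {3, 5, 8}  B3 = {3, 5, 6}  B4 = {1, 5, 6}  B5 = {1, 5, 9}  B6 = {2, 5, 9}  B7 = {2, 4, 5}
Tree: B1–B2, B2–B3, B3–B4, B4–B5, B5–B6, B6–B7
The largest bag has 3 vertices, giving width 2; this decomposition certifies tw(G) ≤ 2. For the lower bound, G contains the cycle 5–7–8–3–6–1–9–2–4–5, so G is not a forest; only forests have treewidth ≤ 1, hence tw(G) ≥ 2. Hence tw(G) = 2 exactly.

2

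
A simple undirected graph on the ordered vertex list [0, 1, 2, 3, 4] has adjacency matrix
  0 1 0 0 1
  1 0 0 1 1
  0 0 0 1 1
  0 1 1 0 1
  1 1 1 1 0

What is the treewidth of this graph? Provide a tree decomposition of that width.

Each bag holds 3 vertices, so the decomposition has width 2, which upper-bounds the treewidth. For the lower bound, the 3 vertices {0, 1, 4} are pairwise adjacent, and any tree decomposition puts a clique entirely inside one bag — forcing width ≥ 2. Combining the bounds, tw(G) = 2.

Treewidth 2.
One optimal decomposition is:
Bags: B1 = {1, 3, 4}  B2 = {2, 3, 4}  B3 = {0, 1, 4}
Tree: B1–B2, B1–B3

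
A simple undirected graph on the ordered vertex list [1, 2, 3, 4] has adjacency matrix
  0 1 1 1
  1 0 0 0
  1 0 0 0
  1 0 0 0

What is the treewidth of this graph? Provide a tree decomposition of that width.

Each bag holds 2 vertices, so the decomposition has width 1, which upper-bounds the treewidth. Any graph with an edge has treewidth ≥ 1, and G has the edge 3–1. Therefore the treewidth is 1.

Treewidth 1.
One optimal decomposition is:
Bags: B1 = {1, 3}  B2 = {1, 2}  B3 = {1, 4}
Tree: B1–B2, B2–B3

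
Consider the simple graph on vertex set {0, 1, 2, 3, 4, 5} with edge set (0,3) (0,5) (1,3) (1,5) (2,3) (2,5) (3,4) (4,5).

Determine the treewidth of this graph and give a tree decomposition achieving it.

Treewidth 2.
One optimal decomposition is:
Bags: B1 = {1, 3, 5}  B2 = {3, 4, 5}  B3 = {2, 3, 5}  B4 = {0, 3, 5}
Tree: B1–B2, B2–B3, B3–B4

Each bag holds 3 vertices, so the decomposition has width 2, which upper-bounds the treewidth. For the lower bound, G contains the cycle 1–3–4–5–1, so G is not a forest; only forests have treewidth ≤ 1, hence tw(G) ≥ 2. Therefore the treewidth is 2.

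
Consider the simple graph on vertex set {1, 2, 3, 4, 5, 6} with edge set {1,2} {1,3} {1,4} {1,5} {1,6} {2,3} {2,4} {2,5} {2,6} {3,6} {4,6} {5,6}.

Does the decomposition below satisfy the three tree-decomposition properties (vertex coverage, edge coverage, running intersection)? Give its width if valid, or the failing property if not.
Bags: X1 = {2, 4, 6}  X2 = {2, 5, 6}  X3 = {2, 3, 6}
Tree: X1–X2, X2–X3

A tree decomposition must satisfy three properties: every vertex lies in some bag; for every edge, both endpoints lie together in some bag; and for every vertex, the bags containing it form a connected subtree. Here vertex 1 appears in no bag, so the decomposition is invalid.

No — vertex 1 appears in no bag.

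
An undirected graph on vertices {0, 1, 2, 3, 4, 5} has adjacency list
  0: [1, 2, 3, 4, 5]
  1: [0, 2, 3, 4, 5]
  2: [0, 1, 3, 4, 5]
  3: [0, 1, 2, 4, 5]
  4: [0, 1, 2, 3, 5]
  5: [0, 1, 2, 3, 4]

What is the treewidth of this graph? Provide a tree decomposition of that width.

Treewidth 5.
Bags: B1 = {0, 1, 2, 3, 4, 5}
Tree: (single bag)

A single bag containing all 6 vertices is trivially a valid decomposition of width 5. On the other hand G contains the 6-clique {0, 1, 2, 3, 4, 5}. A clique must lie in a single bag of any decomposition, so no decomposition can have width below 5. Combining the bounds, tw(G) = 5.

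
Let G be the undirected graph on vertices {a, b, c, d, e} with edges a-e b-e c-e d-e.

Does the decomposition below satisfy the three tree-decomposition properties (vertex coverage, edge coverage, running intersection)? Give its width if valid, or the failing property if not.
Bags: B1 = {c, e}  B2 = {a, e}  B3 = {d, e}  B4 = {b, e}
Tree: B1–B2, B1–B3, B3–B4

Yes; width 1.

Vertex coverage: the bags together contain {a, b, c, d, e}, the full vertex set. Edge coverage: each edge of G has both endpoints in at least one bag. Running intersection: for every vertex, the bags containing it form a connected subtree. All three properties hold, so this is a valid tree decomposition of width max|bag| − 1 = 1, and hence tw(G) ≤ 1.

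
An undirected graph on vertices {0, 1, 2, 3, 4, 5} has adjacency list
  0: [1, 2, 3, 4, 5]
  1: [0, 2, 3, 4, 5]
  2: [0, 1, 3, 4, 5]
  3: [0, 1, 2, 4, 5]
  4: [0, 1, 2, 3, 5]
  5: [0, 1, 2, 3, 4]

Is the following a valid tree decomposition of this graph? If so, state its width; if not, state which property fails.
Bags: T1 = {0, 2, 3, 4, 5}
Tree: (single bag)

A tree decomposition must satisfy three properties: every vertex lies in some bag; for every edge, both endpoints lie together in some bag; and for every vertex, the bags containing it form a connected subtree. Here vertex 1 appears in no bag, so the decomposition is invalid.

No — vertex 1 appears in no bag.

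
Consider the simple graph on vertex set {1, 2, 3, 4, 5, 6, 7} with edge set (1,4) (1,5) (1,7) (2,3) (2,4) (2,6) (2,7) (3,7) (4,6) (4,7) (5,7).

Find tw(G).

A width-2 tree decomposition is:
Bags: B1 = {2, 4, 7}  B2 = {1, 4, 7}  B3 = {2, 3, 7}  B4 = {1, 5, 7}  B5 = {2, 4, 6}
Tree: B1–B2, B1–B3, B2–B4, B1–B5
Every bag has size at most 3, so the width is 3 − 1 = 2 and tw(G) ≤ 2. On the other hand G contains the 3-clique {2, 4, 6}. A clique must lie in a single bag of any decomposition, so no decomposition can have width below 2. The upper and lower bounds meet at 2, so that is the treewidth.

2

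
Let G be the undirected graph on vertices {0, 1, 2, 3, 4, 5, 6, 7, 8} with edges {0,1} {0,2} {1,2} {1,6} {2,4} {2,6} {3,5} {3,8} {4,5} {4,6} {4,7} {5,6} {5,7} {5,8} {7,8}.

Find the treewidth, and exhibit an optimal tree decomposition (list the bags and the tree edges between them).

Treewidth 2.
One optimal decomposition is:
Bags: B1 = {4, 5, 6}  B2 = {4, 5, 7}  B3 = {2, 4, 6}  B4 = {5, 7, 8}  B5 = {1, 2, 6}  B6 = {0, 1, 2}  B7 = {3, 5, 8}
Tree: B1–B2, B1–B3, B2–B4, B3–B5, B5–B6, B4–B7

Each bag holds 3 vertices, so the decomposition has width 2, which upper-bounds the treewidth. Conversely, {0, 1, 2} is a clique of size 3, and the vertices of any clique must share a bag in every tree decomposition; so some bag has ≥ 3 vertices and tw(G) ≥ 2. Hence tw(G) = 2 exactly.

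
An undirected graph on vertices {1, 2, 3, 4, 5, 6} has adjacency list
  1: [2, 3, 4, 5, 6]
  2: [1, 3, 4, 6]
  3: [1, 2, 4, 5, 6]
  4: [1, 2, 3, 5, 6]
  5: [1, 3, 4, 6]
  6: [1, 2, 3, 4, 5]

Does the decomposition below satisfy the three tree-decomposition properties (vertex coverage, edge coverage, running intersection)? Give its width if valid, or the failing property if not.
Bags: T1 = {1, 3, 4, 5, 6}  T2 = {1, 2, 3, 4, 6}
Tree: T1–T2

Vertex coverage: the bags together contain {1, 2, 3, 4, 5, 6}, the full vertex set. Edge coverage: each edge of G has both endpoints in at least one bag. Running intersection: for every vertex, the bags containing it form a connected subtree. All three properties hold, so this is a valid tree decomposition of width max|bag| − 1 = 4, and hence tw(G) ≤ 4.

Yes; width 4.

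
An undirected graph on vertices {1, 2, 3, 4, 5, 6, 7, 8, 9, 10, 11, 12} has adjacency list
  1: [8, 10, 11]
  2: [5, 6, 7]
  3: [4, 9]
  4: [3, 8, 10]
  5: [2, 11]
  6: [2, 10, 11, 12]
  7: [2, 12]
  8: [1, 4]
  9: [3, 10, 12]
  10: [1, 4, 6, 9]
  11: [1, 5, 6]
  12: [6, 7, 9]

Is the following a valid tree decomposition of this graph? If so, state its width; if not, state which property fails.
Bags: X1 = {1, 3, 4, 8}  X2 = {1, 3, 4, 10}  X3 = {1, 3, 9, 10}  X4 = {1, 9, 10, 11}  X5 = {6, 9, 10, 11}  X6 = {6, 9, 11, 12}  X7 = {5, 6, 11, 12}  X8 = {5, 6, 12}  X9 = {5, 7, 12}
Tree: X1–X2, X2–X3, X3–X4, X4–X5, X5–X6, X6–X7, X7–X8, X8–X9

A tree decomposition must satisfy three properties: every vertex lies in some bag; for every edge, both endpoints lie together in some bag; and for every vertex, the bags containing it form a connected subtree. Here vertex 2 appears in no bag, so the decomposition is invalid.

No — vertex 2 appears in no bag.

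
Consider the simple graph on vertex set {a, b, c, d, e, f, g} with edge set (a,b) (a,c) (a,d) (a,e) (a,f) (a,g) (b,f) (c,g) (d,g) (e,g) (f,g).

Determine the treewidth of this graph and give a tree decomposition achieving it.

Treewidth 2.
One optimal decomposition is:
Bags: B1 = {a, c, g}  B2 = {a, d, g}  B3 = {a, e, g}  B4 = {a, f, g}  B5 = {a, b, f}
Tree: B1–B2, B1–B3, B2–B4, B4–B5

Each bag holds 3 vertices, so the decomposition has width 2, which upper-bounds the treewidth. On the other hand G contains the 3-clique {a, d, g}. A clique must lie in a single bag of any decomposition, so no decomposition can have width below 2. Combining the bounds, tw(G) = 2.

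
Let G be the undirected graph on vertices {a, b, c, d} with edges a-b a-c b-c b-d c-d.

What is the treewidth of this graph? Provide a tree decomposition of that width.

The largest bag has 3 vertices, giving width 2; this decomposition certifies tw(G) ≤ 2. On the other hand G contains the 3-clique {b, c, d}. A clique must lie in a single bag of any decomposition, so no decomposition can have width below 2. Hence tw(G) = 2 exactly.

Treewidth 2.
One optimal decomposition is:
Bags: B1 = {b, c, d}  B2 = {a, b, c}
Tree: B1–B2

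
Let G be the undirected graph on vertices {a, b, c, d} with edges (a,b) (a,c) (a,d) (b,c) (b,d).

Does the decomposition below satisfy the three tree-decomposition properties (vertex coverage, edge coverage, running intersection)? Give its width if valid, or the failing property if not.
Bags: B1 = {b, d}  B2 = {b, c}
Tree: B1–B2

No — vertex a appears in no bag.

A tree decomposition must satisfy three properties: every vertex lies in some bag; for every edge, both endpoints lie together in some bag; and for every vertex, the bags containing it form a connected subtree. Here vertex a appears in no bag, so the decomposition is invalid.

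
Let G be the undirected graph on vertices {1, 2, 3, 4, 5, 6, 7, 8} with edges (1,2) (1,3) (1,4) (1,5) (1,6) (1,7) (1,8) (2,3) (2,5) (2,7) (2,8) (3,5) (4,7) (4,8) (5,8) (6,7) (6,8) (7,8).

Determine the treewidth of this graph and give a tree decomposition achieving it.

Every bag has size at most 4, so the width is 4 − 1 = 3 and tw(G) ≤ 3. For the lower bound, the 4 vertices {1, 2, 5, 8} are pairwise adjacent, and any tree decomposition puts a clique entirely inside one bag — forcing width ≥ 3. Combining the bounds, tw(G) = 3.

Treewidth 3.
Bags: B1 = {1, 4, 7, 8}  B2 = {1, 2, 7, 8}  B3 = {1, 6, 7, 8}  B4 = {1, 2, 5, 8}  B5 = {1, 2, 3, 5}
Tree: B1–B2, B1–B3, B2–B4, B4–B5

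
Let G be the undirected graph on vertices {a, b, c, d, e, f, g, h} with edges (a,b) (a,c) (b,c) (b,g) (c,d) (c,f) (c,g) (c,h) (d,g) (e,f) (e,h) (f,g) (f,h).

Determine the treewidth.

A width-2 tree decomposition is:
Bags: B1 = {c, f, g}  B2 = {c, f, h}  B3 = {c, d, g}  B4 = {b, c, g}  B5 = {e, f, h}  B6 = {a, b, c}
Tree: B1–B2, B1–B3, B1–B4, B2–B5, B4–B6
The largest bag has 3 vertices, giving width 2; this decomposition certifies tw(G) ≤ 2. For the lower bound, the 3 vertices {e, f, h} are pairwise adjacent, and any tree decomposition puts a clique entirely inside one bag — forcing width ≥ 2. Hence tw(G) = 2 exactly.

2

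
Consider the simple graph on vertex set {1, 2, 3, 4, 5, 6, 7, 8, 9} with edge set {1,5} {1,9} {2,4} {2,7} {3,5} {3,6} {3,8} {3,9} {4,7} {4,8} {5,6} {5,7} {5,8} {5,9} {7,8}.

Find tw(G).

A width-2 tree decomposition is:
Bags: B1 = {3, 5, 9}  B2 = {3, 5, 8}  B3 = {3, 5, 6}  B4 = {5, 7, 8}  B5 = {4, 7, 8}  B6 = {2, 4, 7}  B7 = {1, 5, 9}
Tree: B1–B2, B1–B3, B2–B4, B4–B5, B5–B6, B1–B7
The largest bag has 3 vertices, giving width 2; this decomposition certifies tw(G) ≤ 2. Conversely, {2, 4, 7} is a clique of size 3, and the vertices of any clique must share a bag in every tree decomposition; so some bag has ≥ 3 vertices and tw(G) ≥ 2. The upper and lower bounds meet at 2, so that is the treewidth.

2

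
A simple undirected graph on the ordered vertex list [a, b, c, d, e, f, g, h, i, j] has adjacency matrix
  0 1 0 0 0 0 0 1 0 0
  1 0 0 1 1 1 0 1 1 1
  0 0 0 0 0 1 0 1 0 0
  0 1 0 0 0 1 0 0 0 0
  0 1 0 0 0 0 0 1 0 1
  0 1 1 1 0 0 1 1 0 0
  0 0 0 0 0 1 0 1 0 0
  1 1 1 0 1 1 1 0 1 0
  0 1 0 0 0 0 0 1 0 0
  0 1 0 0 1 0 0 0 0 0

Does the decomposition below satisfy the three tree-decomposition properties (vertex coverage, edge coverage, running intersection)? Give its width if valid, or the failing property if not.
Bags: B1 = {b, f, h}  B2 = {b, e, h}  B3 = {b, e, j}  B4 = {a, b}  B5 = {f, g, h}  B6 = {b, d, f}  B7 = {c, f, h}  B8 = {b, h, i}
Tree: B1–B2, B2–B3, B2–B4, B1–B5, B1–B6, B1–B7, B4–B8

A tree decomposition must satisfy three properties: every vertex lies in some bag; for every edge, both endpoints lie together in some bag; and for every vertex, the bags containing it form a connected subtree. Here edge (h,a) lies in no bag, so the decomposition is invalid.

No — edge (h,a) lies in no bag.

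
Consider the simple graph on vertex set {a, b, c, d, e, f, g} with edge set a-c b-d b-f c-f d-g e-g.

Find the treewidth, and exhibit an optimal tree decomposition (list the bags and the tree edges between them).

Treewidth 1.
Bags: B1 = {e, g}  B2 = {d, g}  B3 = {b, d}  B4 = {b, f}  B5 = {c, f}  B6 = {a, c}
Tree: B1–B2, B2–B3, B3–B4, B4–B5, B5–B6

Each bag holds 2 vertices, so the decomposition has width 1, which upper-bounds the treewidth. G has an edge, so its treewidth is at least 1. Combining the bounds, tw(G) = 1.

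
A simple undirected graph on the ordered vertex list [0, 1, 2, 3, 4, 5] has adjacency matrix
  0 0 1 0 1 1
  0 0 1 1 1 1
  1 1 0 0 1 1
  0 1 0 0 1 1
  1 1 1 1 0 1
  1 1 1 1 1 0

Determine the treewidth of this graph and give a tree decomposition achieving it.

Treewidth 3.
Bags: B1 = {1, 2, 4, 5}  B2 = {1, 3, 4, 5}  B3 = {0, 2, 4, 5}
Tree: B1–B2, B1–B3

The largest bag has 4 vertices, giving width 3; this decomposition certifies tw(G) ≤ 3. Conversely, {0, 2, 4, 5} is a clique of size 4, and the vertices of any clique must share a bag in every tree decomposition; so some bag has ≥ 4 vertices and tw(G) ≥ 3. The upper and lower bounds meet at 3, so that is the treewidth.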